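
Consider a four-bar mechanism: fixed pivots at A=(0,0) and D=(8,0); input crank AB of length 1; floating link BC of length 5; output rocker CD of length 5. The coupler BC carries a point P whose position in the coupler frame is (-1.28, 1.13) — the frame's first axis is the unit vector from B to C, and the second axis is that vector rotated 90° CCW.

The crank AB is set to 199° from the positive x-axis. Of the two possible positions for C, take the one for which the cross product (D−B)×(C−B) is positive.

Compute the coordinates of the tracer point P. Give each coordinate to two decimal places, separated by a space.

-2.61 0.06

A=(0,0), D=(8.00,0)
B = A + 1.00·(cos199°, sin199°) = (-0.9455, -0.3256)
|BD| = 8.9514
circle(B,5.00) ∩ circle(D,5.00): a=4.4757, h=2.2289
  candidates: C₊=(3.4462,2.0646) cross=19.952; C₋=(3.6083,-2.3902) cross=-19.952
  mode + wants cross > 0 → take C=(3.4462,2.0646) (cross=19.952)
ex = (C−B)/|BC| = (0.8783,0.4780); ey = (-0.4780,0.8783)
P = B + -1.28·ex + 1.13·ey = (-2.6100,0.0551)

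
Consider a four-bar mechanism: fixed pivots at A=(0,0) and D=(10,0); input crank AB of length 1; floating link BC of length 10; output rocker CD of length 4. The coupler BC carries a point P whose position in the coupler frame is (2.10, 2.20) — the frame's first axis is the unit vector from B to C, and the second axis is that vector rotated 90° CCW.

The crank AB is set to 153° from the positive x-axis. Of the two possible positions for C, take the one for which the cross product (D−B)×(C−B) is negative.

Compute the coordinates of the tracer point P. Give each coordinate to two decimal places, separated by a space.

1.92 1.61

A=(0,0), D=(10.00,0)
B = A + 1.00·(cos153°, sin153°) = (-0.8910, 0.4540)
|BD| = 10.9005
circle(B,10.00) ∩ circle(D,4.00): a=9.3033, h=3.6673
  candidates: C₊=(8.5569,3.7306) cross=39.975; C₋=(8.2515,-3.5976) cross=-39.975
  mode - wants cross < 0 → take C=(8.2515,-3.5976) (cross=-39.975)
ex = (C−B)/|BC| = (0.9142,-0.4052); ey = (0.4052,0.9142)
P = B + 2.10·ex + 2.20·ey = (1.9203,1.6145)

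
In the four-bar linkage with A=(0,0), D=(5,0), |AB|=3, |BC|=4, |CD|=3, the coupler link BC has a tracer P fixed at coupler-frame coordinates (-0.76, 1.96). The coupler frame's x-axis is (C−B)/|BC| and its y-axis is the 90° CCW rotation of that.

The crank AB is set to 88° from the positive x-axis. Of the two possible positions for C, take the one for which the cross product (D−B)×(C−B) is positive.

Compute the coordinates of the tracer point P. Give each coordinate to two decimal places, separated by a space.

-0.59 4.98

A=(0,0), D=(5.00,0)
B = A + 3.00·(cos88°, sin88°) = (0.1047, 2.9982)
|BD| = 5.7405
circle(B,4.00) ∩ circle(D,3.00): a=3.4799, h=1.9723
  candidates: C₊=(4.1024,2.8626) cross=11.322; C₋=(2.0422,-0.5013) cross=-11.322
  mode + wants cross > 0 → take C=(4.1024,2.8626) (cross=11.322)
ex = (C−B)/|BC| = (0.9994,-0.0339); ey = (0.0339,0.9994)
P = B + -0.76·ex + 1.96·ey = (-0.5884,4.9828)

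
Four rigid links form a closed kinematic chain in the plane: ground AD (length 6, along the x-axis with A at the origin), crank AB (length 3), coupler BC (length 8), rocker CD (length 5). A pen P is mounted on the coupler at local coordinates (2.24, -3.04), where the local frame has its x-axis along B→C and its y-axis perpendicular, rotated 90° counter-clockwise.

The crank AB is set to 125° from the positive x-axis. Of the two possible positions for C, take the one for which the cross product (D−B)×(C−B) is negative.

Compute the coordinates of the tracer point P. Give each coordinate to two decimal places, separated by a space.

-2.85 -1.15

A=(0,0), D=(6.00,0)
B = A + 3.00·(cos125°, sin125°) = (-1.7207, 2.4575)
|BD| = 8.1024
circle(B,8.00) ∩ circle(D,5.00): a=6.4579, h=4.7218
  candidates: C₊=(5.8651,4.9982) cross=38.258; C₋=(3.0008,-4.0006) cross=-38.258
  mode - wants cross < 0 → take C=(3.0008,-4.0006) (cross=-38.258)
ex = (C−B)/|BC| = (0.5902,-0.8073); ey = (0.8073,0.5902)
P = B + 2.24·ex + -3.04·ey = (-2.8528,-1.1450)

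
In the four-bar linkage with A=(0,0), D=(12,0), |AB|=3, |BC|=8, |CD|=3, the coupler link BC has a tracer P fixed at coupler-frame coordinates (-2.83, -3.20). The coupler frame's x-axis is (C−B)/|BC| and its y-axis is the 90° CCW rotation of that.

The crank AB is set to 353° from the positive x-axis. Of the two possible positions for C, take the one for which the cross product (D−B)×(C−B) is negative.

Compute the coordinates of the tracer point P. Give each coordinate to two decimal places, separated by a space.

-0.66 -2.61

A=(0,0), D=(12.00,0)
B = A + 3.00·(cos353°, sin353°) = (2.9776, -0.3656)
|BD| = 9.0298
circle(B,8.00) ∩ circle(D,3.00): a=7.5604, h=2.6155
  candidates: C₊=(10.4259,2.5539) cross=23.617; C₋=(10.6377,-2.6729) cross=-23.617
  mode - wants cross < 0 → take C=(10.6377,-2.6729) (cross=-23.617)
ex = (C−B)/|BC| = (0.9575,-0.2884); ey = (0.2884,0.9575)
P = B + -2.83·ex + -3.20·ey = (-0.6550,-2.6134)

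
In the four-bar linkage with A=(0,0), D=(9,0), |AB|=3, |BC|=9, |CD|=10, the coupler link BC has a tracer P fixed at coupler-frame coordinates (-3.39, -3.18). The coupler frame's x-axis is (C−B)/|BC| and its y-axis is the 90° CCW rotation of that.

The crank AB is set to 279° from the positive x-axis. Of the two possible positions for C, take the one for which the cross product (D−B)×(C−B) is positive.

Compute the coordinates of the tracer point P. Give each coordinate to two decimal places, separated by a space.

3.44 -6.54

A=(0,0), D=(9.00,0)
B = A + 3.00·(cos279°, sin279°) = (0.4693, -2.9631)
|BD| = 9.0306
circle(B,9.00) ∩ circle(D,10.00): a=3.4633, h=8.3069
  candidates: C₊=(1.0153,6.0204) cross=75.017; C₋=(6.4665,-9.6738) cross=-75.017
  mode + wants cross > 0 → take C=(1.0153,6.0204) (cross=75.017)
ex = (C−B)/|BC| = (0.0607,0.9982); ey = (-0.9982,0.0607)
P = B + -3.39·ex + -3.18·ey = (3.4378,-6.5397)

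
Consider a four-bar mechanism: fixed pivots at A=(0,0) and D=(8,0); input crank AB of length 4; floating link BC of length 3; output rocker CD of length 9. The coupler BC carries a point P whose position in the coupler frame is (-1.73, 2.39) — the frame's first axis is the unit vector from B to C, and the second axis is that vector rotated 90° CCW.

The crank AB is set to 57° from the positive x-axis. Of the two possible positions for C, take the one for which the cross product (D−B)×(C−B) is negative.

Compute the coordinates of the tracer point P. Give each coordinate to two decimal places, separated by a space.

A=(0,0), D=(8.00,0)
B = A + 4.00·(cos57°, sin57°) = (2.1786, 3.3547)
|BD| = 6.7189
circle(B,3.00) ∩ circle(D,9.00): a=-1.9986, h=2.2373
  candidates: C₊=(1.5640,6.2911) cross=15.032; C₋=(-0.6702,2.4141) cross=-15.032
  mode - wants cross < 0 → take C=(-0.6702,2.4141) (cross=-15.032)
ex = (C−B)/|BC| = (-0.9496,-0.3135); ey = (0.3135,-0.9496)
P = B + -1.73·ex + 2.39·ey = (4.5707,1.6276)

4.57 1.63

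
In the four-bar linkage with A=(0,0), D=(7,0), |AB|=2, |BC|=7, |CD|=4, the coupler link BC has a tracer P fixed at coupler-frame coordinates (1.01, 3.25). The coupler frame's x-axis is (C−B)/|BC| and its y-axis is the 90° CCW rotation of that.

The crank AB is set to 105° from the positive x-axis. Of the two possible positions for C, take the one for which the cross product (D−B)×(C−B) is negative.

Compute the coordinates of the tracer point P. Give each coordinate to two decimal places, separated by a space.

2.50 3.50

A=(0,0), D=(7.00,0)
B = A + 2.00·(cos105°, sin105°) = (-0.5176, 1.9319)
|BD| = 7.7619
circle(B,7.00) ∩ circle(D,4.00): a=6.0067, h=3.5944
  candidates: C₊=(6.1947,3.9181) cross=27.899; C₋=(4.4055,-3.0444) cross=-27.899
  mode - wants cross < 0 → take C=(4.4055,-3.0444) (cross=-27.899)
ex = (C−B)/|BC| = (0.7033,-0.7109); ey = (0.7109,0.7033)
P = B + 1.01·ex + 3.25·ey = (2.5031,3.4996)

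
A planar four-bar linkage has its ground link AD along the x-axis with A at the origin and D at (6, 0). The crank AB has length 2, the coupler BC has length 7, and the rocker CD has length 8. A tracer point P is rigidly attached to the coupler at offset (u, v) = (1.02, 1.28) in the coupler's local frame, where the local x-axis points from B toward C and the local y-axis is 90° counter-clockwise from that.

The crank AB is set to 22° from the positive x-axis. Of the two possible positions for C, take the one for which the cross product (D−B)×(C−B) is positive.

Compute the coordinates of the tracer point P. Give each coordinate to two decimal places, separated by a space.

0.83 2.03

A=(0,0), D=(6.00,0)
B = A + 2.00·(cos22°, sin22°) = (1.8544, 0.7492)
|BD| = 4.2128
circle(B,7.00) ∩ circle(D,8.00): a=0.3261, h=6.9924
  candidates: C₊=(3.4188,7.5722) cross=29.458; C₋=(0.9317,-6.1897) cross=-29.458
  mode + wants cross > 0 → take C=(3.4188,7.5722) (cross=29.458)
ex = (C−B)/|BC| = (0.2235,0.9747); ey = (-0.9747,0.2235)
P = B + 1.02·ex + 1.28·ey = (0.8347,2.0295)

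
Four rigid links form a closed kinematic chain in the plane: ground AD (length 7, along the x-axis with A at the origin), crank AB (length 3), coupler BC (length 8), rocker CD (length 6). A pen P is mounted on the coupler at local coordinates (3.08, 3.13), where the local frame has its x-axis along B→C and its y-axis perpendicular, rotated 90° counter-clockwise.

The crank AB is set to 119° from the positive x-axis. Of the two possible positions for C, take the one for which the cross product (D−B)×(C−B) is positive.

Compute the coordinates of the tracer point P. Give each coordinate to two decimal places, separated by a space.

A=(0,0), D=(7.00,0)
B = A + 3.00·(cos119°, sin119°) = (-1.4544, 2.6239)
|BD| = 8.8522
circle(B,8.00) ∩ circle(D,6.00): a=6.0076, h=5.2828
  candidates: C₊=(5.8491,5.8886) cross=46.765; C₋=(2.7174,-4.2023) cross=-46.765
  mode + wants cross > 0 → take C=(5.8491,5.8886) (cross=46.765)
ex = (C−B)/|BC| = (0.9129,0.4081); ey = (-0.4081,0.9129)
P = B + 3.08·ex + 3.13·ey = (0.0801,6.7383)

0.08 6.74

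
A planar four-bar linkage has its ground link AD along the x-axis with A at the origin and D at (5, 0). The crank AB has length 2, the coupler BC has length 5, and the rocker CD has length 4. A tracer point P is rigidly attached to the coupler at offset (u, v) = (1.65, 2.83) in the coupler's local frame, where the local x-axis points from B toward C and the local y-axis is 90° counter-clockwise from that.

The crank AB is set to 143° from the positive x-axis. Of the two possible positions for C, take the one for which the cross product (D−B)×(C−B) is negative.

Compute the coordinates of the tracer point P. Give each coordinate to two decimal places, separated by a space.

A=(0,0), D=(5.00,0)
B = A + 2.00·(cos143°, sin143°) = (-1.5973, 1.2036)
|BD| = 6.7062
circle(B,5.00) ∩ circle(D,4.00): a=4.0241, h=2.9676
  candidates: C₊=(2.8941,3.4008) cross=19.901; C₋=(1.8289,-2.4380) cross=-19.901
  mode - wants cross < 0 → take C=(1.8289,-2.4380) (cross=-19.901)
ex = (C−B)/|BC| = (0.6852,-0.7283); ey = (0.7283,0.6852)
P = B + 1.65·ex + 2.83·ey = (1.5945,1.9411)

1.59 1.94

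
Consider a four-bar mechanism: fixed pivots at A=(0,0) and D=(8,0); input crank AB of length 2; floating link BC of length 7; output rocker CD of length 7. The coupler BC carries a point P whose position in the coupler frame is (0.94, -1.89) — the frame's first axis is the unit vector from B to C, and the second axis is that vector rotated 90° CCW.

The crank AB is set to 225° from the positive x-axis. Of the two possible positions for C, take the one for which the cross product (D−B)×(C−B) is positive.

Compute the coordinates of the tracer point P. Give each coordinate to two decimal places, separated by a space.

A=(0,0), D=(8.00,0)
B = A + 2.00·(cos225°, sin225°) = (-1.4142, -1.4142)
|BD| = 9.5198
circle(B,7.00) ∩ circle(D,7.00): a=4.7599, h=5.1326
  candidates: C₊=(2.5304,4.3685) cross=48.861; C₋=(4.0554,-5.7827) cross=-48.861
  mode + wants cross > 0 → take C=(2.5304,4.3685) (cross=48.861)
ex = (C−B)/|BC| = (0.5635,0.8261); ey = (-0.8261,0.5635)
P = B + 0.94·ex + -1.89·ey = (0.6768,-1.7027)

0.68 -1.70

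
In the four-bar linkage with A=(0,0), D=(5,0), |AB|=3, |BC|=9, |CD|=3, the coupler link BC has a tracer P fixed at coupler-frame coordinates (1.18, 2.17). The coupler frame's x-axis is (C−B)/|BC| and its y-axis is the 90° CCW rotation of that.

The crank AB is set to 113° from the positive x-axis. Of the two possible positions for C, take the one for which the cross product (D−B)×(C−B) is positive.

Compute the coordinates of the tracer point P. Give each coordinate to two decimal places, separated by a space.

A=(0,0), D=(5.00,0)
B = A + 3.00·(cos113°, sin113°) = (-1.1722, 2.7615)
|BD| = 6.7618
circle(B,9.00) ∩ circle(D,3.00): a=8.7049, h=2.2857
  candidates: C₊=(7.7072,1.2928) cross=15.455; C₋=(5.8402,-2.8799) cross=-15.455
  mode + wants cross > 0 → take C=(7.7072,1.2928) (cross=15.455)
ex = (C−B)/|BC| = (0.9866,-0.1632); ey = (0.1632,0.9866)
P = B + 1.18·ex + 2.17·ey = (0.3461,4.7099)

0.35 4.71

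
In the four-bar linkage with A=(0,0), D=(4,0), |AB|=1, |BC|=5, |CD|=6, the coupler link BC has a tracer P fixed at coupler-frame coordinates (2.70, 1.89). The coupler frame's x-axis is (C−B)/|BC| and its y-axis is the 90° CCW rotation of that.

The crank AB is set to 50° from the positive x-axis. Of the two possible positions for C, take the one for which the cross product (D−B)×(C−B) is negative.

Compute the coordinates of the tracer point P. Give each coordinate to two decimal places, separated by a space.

A=(0,0), D=(4.00,0)
B = A + 1.00·(cos50°, sin50°) = (0.6428, 0.7660)
|BD| = 3.4435
circle(B,5.00) ∩ circle(D,6.00): a=0.1245, h=4.9984
  candidates: C₊=(1.8762,5.6115) cross=17.212; C₋=(-0.3478,-4.1349) cross=-17.212
  mode - wants cross < 0 → take C=(-0.3478,-4.1349) (cross=-17.212)
ex = (C−B)/|BC| = (-0.1981,-0.9802); ey = (0.9802,-0.1981)
P = B + 2.70·ex + 1.89·ey = (1.9604,-2.2549)

1.96 -2.25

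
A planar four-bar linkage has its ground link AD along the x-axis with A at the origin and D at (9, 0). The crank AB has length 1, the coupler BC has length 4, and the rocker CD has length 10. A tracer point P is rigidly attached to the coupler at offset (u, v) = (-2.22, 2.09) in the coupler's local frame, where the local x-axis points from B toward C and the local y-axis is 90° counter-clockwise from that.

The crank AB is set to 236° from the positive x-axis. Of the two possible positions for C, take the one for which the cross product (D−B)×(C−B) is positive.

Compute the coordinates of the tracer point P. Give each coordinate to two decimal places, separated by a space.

-2.69 -3.01

A=(0,0), D=(9.00,0)
B = A + 1.00·(cos236°, sin236°) = (-0.5592, -0.8290)
|BD| = 9.5951
circle(B,4.00) ∩ circle(D,10.00): a=0.4203, h=3.9779
  candidates: C₊=(-0.4842,3.1703) cross=38.168; C₋=(0.2032,-4.7557) cross=-38.168
  mode + wants cross > 0 → take C=(-0.4842,3.1703) (cross=38.168)
ex = (C−B)/|BC| = (0.0188,0.9998); ey = (-0.9998,0.0188)
P = B + -2.22·ex + 2.09·ey = (-2.6905,-3.0094)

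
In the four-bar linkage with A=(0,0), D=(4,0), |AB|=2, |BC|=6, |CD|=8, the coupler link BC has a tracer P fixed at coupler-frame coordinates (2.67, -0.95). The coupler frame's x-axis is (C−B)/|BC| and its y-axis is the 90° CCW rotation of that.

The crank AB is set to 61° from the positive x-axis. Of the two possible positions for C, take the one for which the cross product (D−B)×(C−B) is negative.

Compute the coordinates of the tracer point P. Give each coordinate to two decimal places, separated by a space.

A=(0,0), D=(4.00,0)
B = A + 2.00·(cos61°, sin61°) = (0.9696, 1.7492)
|BD| = 3.4990
circle(B,6.00) ∩ circle(D,8.00): a=-2.2516, h=5.5615
  candidates: C₊=(1.7999,7.6915) cross=19.460; C₋=(-3.7608,-1.9417) cross=-19.460
  mode - wants cross < 0 → take C=(-3.7608,-1.9417) (cross=-19.460)
ex = (C−B)/|BC| = (-0.7884,-0.6152); ey = (0.6152,-0.7884)
P = B + 2.67·ex + -0.95·ey = (-1.7198,0.8557)

-1.72 0.86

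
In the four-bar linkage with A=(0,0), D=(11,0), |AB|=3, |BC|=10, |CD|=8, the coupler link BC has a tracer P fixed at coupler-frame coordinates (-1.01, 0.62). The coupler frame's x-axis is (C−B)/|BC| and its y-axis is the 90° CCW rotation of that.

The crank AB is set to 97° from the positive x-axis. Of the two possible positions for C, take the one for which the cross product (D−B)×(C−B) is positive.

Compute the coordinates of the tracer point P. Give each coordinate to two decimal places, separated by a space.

A=(0,0), D=(11.00,0)
B = A + 3.00·(cos97°, sin97°) = (-0.3656, 2.9776)
|BD| = 11.7492
circle(B,10.00) ∩ circle(D,8.00): a=7.4066, h=6.7188
  candidates: C₊=(8.5020,7.6000) cross=78.940; C₋=(5.0964,-5.3989) cross=-78.940
  mode + wants cross > 0 → take C=(8.5020,7.6000) (cross=78.940)
ex = (C−B)/|BC| = (0.8868,0.4622); ey = (-0.4622,0.8868)
P = B + -1.01·ex + 0.62·ey = (-1.5478,3.0606)

-1.55 3.06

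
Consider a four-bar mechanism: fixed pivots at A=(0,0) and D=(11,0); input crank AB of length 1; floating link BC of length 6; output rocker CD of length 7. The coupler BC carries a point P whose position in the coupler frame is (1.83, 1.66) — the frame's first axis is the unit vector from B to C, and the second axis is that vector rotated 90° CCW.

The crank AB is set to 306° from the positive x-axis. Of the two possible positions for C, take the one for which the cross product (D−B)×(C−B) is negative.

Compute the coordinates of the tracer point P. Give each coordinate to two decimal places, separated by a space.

A=(0,0), D=(11.00,0)
B = A + 1.00·(cos306°, sin306°) = (0.5878, -0.8090)
|BD| = 10.4436
circle(B,6.00) ∩ circle(D,7.00): a=4.5994, h=3.8530
  candidates: C₊=(4.8749,3.3887) cross=40.239; C₋=(5.4718,-4.2941) cross=-40.239
  mode - wants cross < 0 → take C=(5.4718,-4.2941) (cross=-40.239)
ex = (C−B)/|BC| = (0.8140,-0.5809); ey = (0.5809,0.8140)
P = B + 1.83·ex + 1.66·ey = (3.0416,-0.5207)

3.04 -0.52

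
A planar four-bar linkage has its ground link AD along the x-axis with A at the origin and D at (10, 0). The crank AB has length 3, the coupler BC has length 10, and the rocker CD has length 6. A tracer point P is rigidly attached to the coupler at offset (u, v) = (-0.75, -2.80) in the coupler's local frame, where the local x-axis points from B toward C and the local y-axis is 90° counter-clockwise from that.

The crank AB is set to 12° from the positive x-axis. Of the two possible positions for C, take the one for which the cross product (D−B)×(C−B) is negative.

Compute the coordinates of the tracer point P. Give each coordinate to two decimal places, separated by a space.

A=(0,0), D=(10.00,0)
B = A + 3.00·(cos12°, sin12°) = (2.9344, 0.6237)
|BD| = 7.0930
circle(B,10.00) ∩ circle(D,6.00): a=8.0580, h=5.9219
  candidates: C₊=(11.4820,5.8141) cross=42.004; C₋=(10.4405,-5.9838) cross=-42.004
  mode - wants cross < 0 → take C=(10.4405,-5.9838) (cross=-42.004)
ex = (C−B)/|BC| = (0.7506,-0.6608); ey = (0.6608,0.7506)
P = B + -0.75·ex + -2.80·ey = (0.5214,-0.9824)

0.52 -0.98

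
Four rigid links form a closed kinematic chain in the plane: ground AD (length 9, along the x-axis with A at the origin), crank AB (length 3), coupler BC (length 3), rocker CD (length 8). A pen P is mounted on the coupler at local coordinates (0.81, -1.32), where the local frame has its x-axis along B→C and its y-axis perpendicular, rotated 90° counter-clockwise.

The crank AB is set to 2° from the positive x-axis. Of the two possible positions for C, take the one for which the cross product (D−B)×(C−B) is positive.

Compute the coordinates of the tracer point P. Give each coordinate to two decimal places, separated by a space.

3.72 1.48

A=(0,0), D=(9.00,0)
B = A + 3.00·(cos2°, sin2°) = (2.9982, 0.1047)
|BD| = 6.0027
circle(B,3.00) ∩ circle(D,8.00): a=-1.5799, h=2.5503
  candidates: C₊=(1.4630,2.6822) cross=15.309; C₋=(1.3741,-2.4177) cross=-15.309
  mode + wants cross > 0 → take C=(1.4630,2.6822) (cross=15.309)
ex = (C−B)/|BC| = (-0.5117,0.8592); ey = (-0.8592,-0.5117)
P = B + 0.81·ex + -1.32·ey = (3.7178,1.4761)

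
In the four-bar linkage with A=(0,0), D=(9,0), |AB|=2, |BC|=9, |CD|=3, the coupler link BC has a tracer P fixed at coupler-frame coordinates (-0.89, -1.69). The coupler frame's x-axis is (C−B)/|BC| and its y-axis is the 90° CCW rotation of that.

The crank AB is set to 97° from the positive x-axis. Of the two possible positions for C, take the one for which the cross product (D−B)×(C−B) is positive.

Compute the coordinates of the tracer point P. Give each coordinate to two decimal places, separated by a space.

-0.94 0.21

A=(0,0), D=(9.00,0)
B = A + 2.00·(cos97°, sin97°) = (-0.2437, 1.9851)
|BD| = 9.4545
circle(B,9.00) ∩ circle(D,3.00): a=8.5350, h=2.8556
  candidates: C₊=(8.7005,2.9850) cross=26.998; C₋=(7.5014,-2.5989) cross=-26.998
  mode + wants cross > 0 → take C=(8.7005,2.9850) (cross=26.998)
ex = (C−B)/|BC| = (0.9938,0.1111); ey = (-0.1111,0.9938)
P = B + -0.89·ex + -1.69·ey = (-0.9405,0.2067)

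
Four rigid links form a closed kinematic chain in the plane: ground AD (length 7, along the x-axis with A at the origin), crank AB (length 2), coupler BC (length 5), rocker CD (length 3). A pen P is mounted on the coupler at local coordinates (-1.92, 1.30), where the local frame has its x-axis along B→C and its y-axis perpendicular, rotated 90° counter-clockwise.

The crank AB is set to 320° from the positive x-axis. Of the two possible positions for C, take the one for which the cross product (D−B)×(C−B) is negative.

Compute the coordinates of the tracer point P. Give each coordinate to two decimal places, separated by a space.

0.14 0.57

A=(0,0), D=(7.00,0)
B = A + 2.00·(cos320°, sin320°) = (1.5321, -1.2856)
|BD| = 5.6170
circle(B,5.00) ∩ circle(D,3.00): a=4.2327, h=2.6615
  candidates: C₊=(5.0433,2.2741) cross=14.950; C₋=(6.2616,-2.9077) cross=-14.950
  mode - wants cross < 0 → take C=(6.2616,-2.9077) (cross=-14.950)
ex = (C−B)/|BC| = (0.9459,-0.3244); ey = (0.3244,0.9459)
P = B + -1.92·ex + 1.30·ey = (0.1377,0.5670)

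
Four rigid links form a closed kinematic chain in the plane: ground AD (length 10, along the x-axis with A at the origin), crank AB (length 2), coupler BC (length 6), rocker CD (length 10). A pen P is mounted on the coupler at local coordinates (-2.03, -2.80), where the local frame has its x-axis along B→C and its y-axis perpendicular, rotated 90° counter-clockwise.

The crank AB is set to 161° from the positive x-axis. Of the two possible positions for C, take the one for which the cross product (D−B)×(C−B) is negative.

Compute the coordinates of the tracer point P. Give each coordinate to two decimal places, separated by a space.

-5.33 1.02

A=(0,0), D=(10.00,0)
B = A + 2.00·(cos161°, sin161°) = (-1.8910, 0.6511)
|BD| = 11.9089
circle(B,6.00) ∩ circle(D,10.00): a=3.2673, h=5.0323
  candidates: C₊=(1.6466,5.4973) cross=59.929; C₋=(1.0963,-4.5523) cross=-59.929
  mode - wants cross < 0 → take C=(1.0963,-4.5523) (cross=-59.929)
ex = (C−B)/|BC| = (0.4979,-0.8672); ey = (0.8672,0.4979)
P = B + -2.03·ex + -2.80·ey = (-5.3300,1.0176)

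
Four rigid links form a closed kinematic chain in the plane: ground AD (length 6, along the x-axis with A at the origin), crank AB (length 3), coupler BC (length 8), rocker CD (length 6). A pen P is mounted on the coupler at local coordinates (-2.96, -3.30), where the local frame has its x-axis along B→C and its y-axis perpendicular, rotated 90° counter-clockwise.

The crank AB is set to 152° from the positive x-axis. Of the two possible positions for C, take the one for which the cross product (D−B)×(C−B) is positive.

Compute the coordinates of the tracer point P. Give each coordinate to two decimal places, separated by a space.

-3.38 -2.96

A=(0,0), D=(6.00,0)
B = A + 3.00·(cos152°, sin152°) = (-2.6488, 1.4084)
|BD| = 8.7628
circle(B,8.00) ∩ circle(D,6.00): a=5.9791, h=5.3152
  candidates: C₊=(4.1068,5.6935) cross=46.576; C₋=(2.3982,-4.7986) cross=-46.576
  mode + wants cross > 0 → take C=(4.1068,5.6935) (cross=46.576)
ex = (C−B)/|BC| = (0.8445,0.5356); ey = (-0.5356,0.8445)
P = B + -2.96·ex + -3.30·ey = (-3.3808,-2.9637)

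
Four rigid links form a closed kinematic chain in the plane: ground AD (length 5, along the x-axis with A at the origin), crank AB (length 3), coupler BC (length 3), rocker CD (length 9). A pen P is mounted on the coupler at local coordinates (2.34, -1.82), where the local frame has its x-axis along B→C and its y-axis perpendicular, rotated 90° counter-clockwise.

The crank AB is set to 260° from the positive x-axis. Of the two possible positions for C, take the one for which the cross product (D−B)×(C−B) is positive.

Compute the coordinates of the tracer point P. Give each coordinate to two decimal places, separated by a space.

A=(0,0), D=(5.00,0)
B = A + 3.00·(cos260°, sin260°) = (-0.5209, -2.9544)
|BD| = 6.2617
circle(B,3.00) ∩ circle(D,9.00): a=-2.6183, h=1.4644
  candidates: C₊=(-3.5204,-2.8987) cross=9.170; C₋=(-2.1386,-5.4809) cross=-9.170
  mode + wants cross > 0 → take C=(-3.5204,-2.8987) (cross=9.170)
ex = (C−B)/|BC| = (-0.9998,0.0186); ey = (-0.0186,-0.9998)
P = B + 2.34·ex + -1.82·ey = (-2.8267,-1.0913)

-2.83 -1.09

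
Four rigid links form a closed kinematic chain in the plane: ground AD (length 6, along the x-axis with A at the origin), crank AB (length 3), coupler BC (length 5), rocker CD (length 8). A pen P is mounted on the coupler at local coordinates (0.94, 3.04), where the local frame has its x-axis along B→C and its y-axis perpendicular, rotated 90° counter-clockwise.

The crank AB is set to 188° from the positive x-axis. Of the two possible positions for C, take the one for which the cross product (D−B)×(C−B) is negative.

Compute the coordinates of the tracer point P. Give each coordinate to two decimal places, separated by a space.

0.13 0.30

A=(0,0), D=(6.00,0)
B = A + 3.00·(cos188°, sin188°) = (-2.9708, -0.4175)
|BD| = 8.9805
circle(B,5.00) ∩ circle(D,8.00): a=2.3189, h=4.4298
  candidates: C₊=(-0.8604,4.1153) cross=39.782; C₋=(-0.4485,-4.7347) cross=-39.782
  mode - wants cross < 0 → take C=(-0.4485,-4.7347) (cross=-39.782)
ex = (C−B)/|BC| = (0.5045,-0.8634); ey = (0.8634,0.5045)
P = B + 0.94·ex + 3.04·ey = (0.1282,0.3044)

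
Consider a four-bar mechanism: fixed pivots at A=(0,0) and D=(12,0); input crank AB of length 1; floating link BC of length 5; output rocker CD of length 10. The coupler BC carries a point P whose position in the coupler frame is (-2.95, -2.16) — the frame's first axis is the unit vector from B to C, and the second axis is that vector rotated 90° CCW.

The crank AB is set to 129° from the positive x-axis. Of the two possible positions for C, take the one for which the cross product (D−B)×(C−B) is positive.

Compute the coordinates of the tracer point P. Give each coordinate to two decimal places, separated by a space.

A=(0,0), D=(12.00,0)
B = A + 1.00·(cos129°, sin129°) = (-0.6293, 0.7771)
|BD| = 12.6532
circle(B,5.00) ∩ circle(D,10.00): a=3.3629, h=3.7001
  candidates: C₊=(2.9545,4.2637) cross=46.818; C₋=(2.5000,-3.1225) cross=-46.818
  mode + wants cross > 0 → take C=(2.9545,4.2637) (cross=46.818)
ex = (C−B)/|BC| = (0.7168,0.6973); ey = (-0.6973,0.7168)
P = B + -2.95·ex + -2.16·ey = (-1.2376,-2.8281)

-1.24 -2.83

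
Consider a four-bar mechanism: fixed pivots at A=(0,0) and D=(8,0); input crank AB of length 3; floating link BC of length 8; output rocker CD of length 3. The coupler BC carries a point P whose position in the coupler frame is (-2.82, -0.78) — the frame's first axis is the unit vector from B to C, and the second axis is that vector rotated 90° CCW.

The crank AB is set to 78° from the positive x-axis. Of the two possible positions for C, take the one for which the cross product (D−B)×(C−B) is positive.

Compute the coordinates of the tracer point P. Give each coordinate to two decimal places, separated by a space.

-2.20 2.15

A=(0,0), D=(8.00,0)
B = A + 3.00·(cos78°, sin78°) = (0.6237, 2.9344)
|BD| = 7.9385
circle(B,8.00) ∩ circle(D,3.00): a=7.4334, h=2.9572
  candidates: C₊=(8.6237,2.9344) cross=23.476; C₋=(6.4375,-2.5610) cross=-23.476
  mode + wants cross > 0 → take C=(8.6237,2.9344) (cross=23.476)
ex = (C−B)/|BC| = (1.0000,-0.0000); ey = (0.0000,1.0000)
P = B + -2.82·ex + -0.78·ey = (-2.1963,2.1544)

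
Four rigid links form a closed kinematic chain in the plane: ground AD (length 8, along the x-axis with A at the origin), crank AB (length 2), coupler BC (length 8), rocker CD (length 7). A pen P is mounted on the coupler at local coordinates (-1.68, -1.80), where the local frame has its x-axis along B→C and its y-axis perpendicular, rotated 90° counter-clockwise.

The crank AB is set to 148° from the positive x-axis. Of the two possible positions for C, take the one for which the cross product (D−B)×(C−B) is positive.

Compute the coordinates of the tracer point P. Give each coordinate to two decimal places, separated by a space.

A=(0,0), D=(8.00,0)
B = A + 2.00·(cos148°, sin148°) = (-1.6961, 1.0598)
|BD| = 9.7538
circle(B,8.00) ∩ circle(D,7.00): a=5.6459, h=5.6678
  candidates: C₊=(4.5322,6.0806) cross=55.283; C₋=(3.3005,-5.1879) cross=-55.283
  mode + wants cross > 0 → take C=(4.5322,6.0806) (cross=55.283)
ex = (C−B)/|BC| = (0.7785,0.6276); ey = (-0.6276,0.7785)
P = B + -1.68·ex + -1.80·ey = (-1.8744,-1.3959)

-1.87 -1.40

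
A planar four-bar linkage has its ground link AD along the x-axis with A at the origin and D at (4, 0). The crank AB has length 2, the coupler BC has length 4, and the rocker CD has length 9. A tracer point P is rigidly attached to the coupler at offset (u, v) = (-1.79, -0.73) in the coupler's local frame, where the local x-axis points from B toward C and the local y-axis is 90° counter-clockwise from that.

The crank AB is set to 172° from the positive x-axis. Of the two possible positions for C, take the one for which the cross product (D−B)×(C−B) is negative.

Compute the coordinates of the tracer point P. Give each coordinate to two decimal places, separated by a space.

A=(0,0), D=(4.00,0)
B = A + 2.00·(cos172°, sin172°) = (-1.9805, 0.2783)
|BD| = 5.9870
circle(B,4.00) ∩ circle(D,9.00): a=-2.4349, h=3.1735
  candidates: C₊=(-4.2653,3.5616) cross=19.000; C₋=(-4.5604,-2.7785) cross=-19.000
  mode - wants cross < 0 → take C=(-4.5604,-2.7785) (cross=-19.000)
ex = (C−B)/|BC| = (-0.6450,-0.7642); ey = (0.7642,-0.6450)
P = B + -1.79·ex + -0.73·ey = (-1.3839,2.1171)

-1.38 2.12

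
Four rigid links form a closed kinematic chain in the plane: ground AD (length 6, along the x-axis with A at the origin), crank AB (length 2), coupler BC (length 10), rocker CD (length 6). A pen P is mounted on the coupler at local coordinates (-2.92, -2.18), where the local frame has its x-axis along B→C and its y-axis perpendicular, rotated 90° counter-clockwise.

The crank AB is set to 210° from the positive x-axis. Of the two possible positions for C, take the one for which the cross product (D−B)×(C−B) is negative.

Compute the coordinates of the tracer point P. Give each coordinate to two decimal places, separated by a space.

-5.35 -1.46

A=(0,0), D=(6.00,0)
B = A + 2.00·(cos210°, sin210°) = (-1.7321, -1.0000)
|BD| = 7.7964
circle(B,10.00) ∩ circle(D,6.00): a=8.0027, h=5.9965
  candidates: C₊=(5.4354,5.9734) cross=46.751; C₋=(6.9736,-5.9205) cross=-46.751
  mode - wants cross < 0 → take C=(6.9736,-5.9205) (cross=-46.751)
ex = (C−B)/|BC| = (0.8706,-0.4920); ey = (0.4920,0.8706)
P = B + -2.92·ex + -2.18·ey = (-5.3468,-1.4611)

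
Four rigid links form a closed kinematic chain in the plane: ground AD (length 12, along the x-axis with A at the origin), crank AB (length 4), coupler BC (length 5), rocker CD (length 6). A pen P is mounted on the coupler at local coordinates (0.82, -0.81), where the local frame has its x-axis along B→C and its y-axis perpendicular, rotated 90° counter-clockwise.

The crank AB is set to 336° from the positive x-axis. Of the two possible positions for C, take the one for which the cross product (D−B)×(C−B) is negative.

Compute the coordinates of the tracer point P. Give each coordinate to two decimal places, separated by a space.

A=(0,0), D=(12.00,0)
B = A + 4.00·(cos336°, sin336°) = (3.6542, -1.6269)
|BD| = 8.5029
circle(B,5.00) ∩ circle(D,6.00): a=3.6046, h=3.4651
  candidates: C₊=(6.5292,2.4638) cross=29.463; C₋=(7.8552,-4.3383) cross=-29.463
  mode - wants cross < 0 → take C=(7.8552,-4.3383) (cross=-29.463)
ex = (C−B)/|BC| = (0.8402,-0.5423); ey = (0.5423,0.8402)
P = B + 0.82·ex + -0.81·ey = (3.9039,-2.7522)

3.90 -2.75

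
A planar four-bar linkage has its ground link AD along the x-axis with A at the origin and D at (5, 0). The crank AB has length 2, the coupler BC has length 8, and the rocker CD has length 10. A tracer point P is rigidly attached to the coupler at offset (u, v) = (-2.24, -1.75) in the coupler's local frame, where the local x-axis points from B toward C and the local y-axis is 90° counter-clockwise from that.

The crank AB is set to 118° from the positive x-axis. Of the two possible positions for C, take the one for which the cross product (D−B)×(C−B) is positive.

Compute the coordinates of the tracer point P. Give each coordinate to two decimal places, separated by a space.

A=(0,0), D=(5.00,0)
B = A + 2.00·(cos118°, sin118°) = (-0.9389, 1.7659)
|BD| = 6.1959
circle(B,8.00) ∩ circle(D,10.00): a=0.1928, h=7.9977
  candidates: C₊=(1.5253,9.3769) cross=49.553; C₋=(-3.0335,-5.9550) cross=-49.553
  mode + wants cross > 0 → take C=(1.5253,9.3769) (cross=49.553)
ex = (C−B)/|BC| = (0.3080,0.9514); ey = (-0.9514,0.3080)
P = B + -2.24·ex + -1.75·ey = (0.0360,-0.9042)

0.04 -0.90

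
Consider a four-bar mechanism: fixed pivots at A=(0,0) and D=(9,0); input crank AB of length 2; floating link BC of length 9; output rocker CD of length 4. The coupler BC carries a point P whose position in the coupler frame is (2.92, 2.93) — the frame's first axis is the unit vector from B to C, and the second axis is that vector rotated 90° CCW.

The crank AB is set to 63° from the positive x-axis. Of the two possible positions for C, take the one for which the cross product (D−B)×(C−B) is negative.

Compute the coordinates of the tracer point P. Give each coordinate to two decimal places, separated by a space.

5.02 2.24

A=(0,0), D=(9.00,0)
B = A + 2.00·(cos63°, sin63°) = (0.9080, 1.7820)
|BD| = 8.2859
circle(B,9.00) ∩ circle(D,4.00): a=8.0653, h=3.9939
  candidates: C₊=(9.6435,3.9479) cross=33.093; C₋=(7.9256,-3.8530) cross=-33.093
  mode - wants cross < 0 → take C=(7.9256,-3.8530) (cross=-33.093)
ex = (C−B)/|BC| = (0.7797,-0.6261); ey = (0.6261,0.7797)
P = B + 2.92·ex + 2.93·ey = (5.0193,2.2384)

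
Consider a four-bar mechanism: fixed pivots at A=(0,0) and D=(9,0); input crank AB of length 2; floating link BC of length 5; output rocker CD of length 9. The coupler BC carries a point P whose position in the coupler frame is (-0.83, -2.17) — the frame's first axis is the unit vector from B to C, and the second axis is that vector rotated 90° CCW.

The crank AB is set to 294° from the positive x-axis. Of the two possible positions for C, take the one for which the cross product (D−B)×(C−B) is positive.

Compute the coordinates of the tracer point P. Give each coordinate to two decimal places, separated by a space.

3.02 -2.55

A=(0,0), D=(9.00,0)
B = A + 2.00·(cos294°, sin294°) = (0.8135, -1.8271)
|BD| = 8.3879
circle(B,5.00) ∩ circle(D,9.00): a=0.8558, h=4.9262
  candidates: C₊=(0.5757,3.1673) cross=41.321; C₋=(2.7218,-6.4486) cross=-41.321
  mode + wants cross > 0 → take C=(0.5757,3.1673) (cross=41.321)
ex = (C−B)/|BC| = (-0.0476,0.9989); ey = (-0.9989,-0.0476)
P = B + -0.83·ex + -2.17·ey = (3.0205,-2.5530)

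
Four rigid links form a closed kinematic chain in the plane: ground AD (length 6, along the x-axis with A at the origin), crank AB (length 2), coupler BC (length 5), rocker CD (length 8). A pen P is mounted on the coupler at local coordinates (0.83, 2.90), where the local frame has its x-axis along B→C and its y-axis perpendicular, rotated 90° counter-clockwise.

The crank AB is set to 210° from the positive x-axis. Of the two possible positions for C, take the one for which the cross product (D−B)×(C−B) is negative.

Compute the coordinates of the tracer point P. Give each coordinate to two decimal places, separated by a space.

A=(0,0), D=(6.00,0)
B = A + 2.00·(cos210°, sin210°) = (-1.7321, -1.0000)
|BD| = 7.7964
circle(B,5.00) ∩ circle(D,8.00): a=1.3971, h=4.8008
  candidates: C₊=(-0.9623,3.9404) cross=37.430; C₋=(0.2693,-5.5820) cross=-37.430
  mode - wants cross < 0 → take C=(0.2693,-5.5820) (cross=-37.430)
ex = (C−B)/|BC| = (0.4003,-0.9164); ey = (0.9164,0.4003)
P = B + 0.83·ex + 2.90·ey = (1.2577,-0.5998)

1.26 -0.60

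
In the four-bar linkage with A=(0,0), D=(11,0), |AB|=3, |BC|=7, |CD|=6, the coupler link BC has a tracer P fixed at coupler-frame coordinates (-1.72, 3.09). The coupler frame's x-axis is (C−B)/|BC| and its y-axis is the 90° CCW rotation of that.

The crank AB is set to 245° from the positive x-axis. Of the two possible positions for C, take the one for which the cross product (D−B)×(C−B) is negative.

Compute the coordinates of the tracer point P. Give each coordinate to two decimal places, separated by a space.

-2.92 0.41

A=(0,0), D=(11.00,0)
B = A + 3.00·(cos245°, sin245°) = (-1.2679, -2.7189)
|BD| = 12.5655
circle(B,7.00) ∩ circle(D,6.00): a=6.8001, h=1.6611
  candidates: C₊=(5.0117,0.3742) cross=20.872; C₋=(5.7305,-2.8693) cross=-20.872
  mode - wants cross < 0 → take C=(5.7305,-2.8693) (cross=-20.872)
ex = (C−B)/|BC| = (0.9998,-0.0215); ey = (0.0215,0.9998)
P = B + -1.72·ex + 3.09·ey = (-2.9211,0.4073)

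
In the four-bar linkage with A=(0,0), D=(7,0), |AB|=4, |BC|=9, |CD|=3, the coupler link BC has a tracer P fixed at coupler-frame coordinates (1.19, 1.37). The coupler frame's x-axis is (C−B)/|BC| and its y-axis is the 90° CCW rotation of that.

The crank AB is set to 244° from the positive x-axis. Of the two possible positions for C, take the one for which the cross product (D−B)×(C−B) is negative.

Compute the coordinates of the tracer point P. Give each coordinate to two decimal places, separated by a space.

-0.66 -2.15

A=(0,0), D=(7.00,0)
B = A + 4.00·(cos244°, sin244°) = (-1.7535, -3.5952)
|BD| = 9.4630
circle(B,9.00) ∩ circle(D,3.00): a=8.5358, h=2.8531
  candidates: C₊=(5.0583,2.2869) cross=26.999; C₋=(7.2262,-2.9915) cross=-26.999
  mode - wants cross < 0 → take C=(7.2262,-2.9915) (cross=-26.999)
ex = (C−B)/|BC| = (0.9977,0.0671); ey = (-0.0671,0.9977)
P = B + 1.19·ex + 1.37·ey = (-0.6581,-2.1484)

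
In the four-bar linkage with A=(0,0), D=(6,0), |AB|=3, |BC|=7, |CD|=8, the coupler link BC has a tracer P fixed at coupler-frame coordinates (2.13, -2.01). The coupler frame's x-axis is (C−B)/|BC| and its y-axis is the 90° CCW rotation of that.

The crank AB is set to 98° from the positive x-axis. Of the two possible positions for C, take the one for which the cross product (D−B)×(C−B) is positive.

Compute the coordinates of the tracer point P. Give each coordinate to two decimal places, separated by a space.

2.51 3.03

A=(0,0), D=(6.00,0)
B = A + 3.00·(cos98°, sin98°) = (-0.4175, 2.9708)
|BD| = 7.0718
circle(B,7.00) ∩ circle(D,8.00): a=2.4753, h=6.5477
  candidates: C₊=(4.5795,7.8729) cross=46.304; C₋=(-0.9218,-4.0110) cross=-46.304
  mode + wants cross > 0 → take C=(4.5795,7.8729) (cross=46.304)
ex = (C−B)/|BC| = (0.7139,0.7003); ey = (-0.7003,0.7139)
P = B + 2.13·ex + -2.01·ey = (2.5106,3.0276)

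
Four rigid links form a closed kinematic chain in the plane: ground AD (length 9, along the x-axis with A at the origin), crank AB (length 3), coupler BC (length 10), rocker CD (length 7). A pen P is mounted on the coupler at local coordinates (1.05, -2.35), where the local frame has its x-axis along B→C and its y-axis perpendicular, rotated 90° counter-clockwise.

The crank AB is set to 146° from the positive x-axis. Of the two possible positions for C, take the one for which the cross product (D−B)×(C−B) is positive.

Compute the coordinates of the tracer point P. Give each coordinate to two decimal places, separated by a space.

-0.44 0.12

A=(0,0), D=(9.00,0)
B = A + 3.00·(cos146°, sin146°) = (-2.4871, 1.6776)
|BD| = 11.6090
circle(B,10.00) ∩ circle(D,7.00): a=8.0011, h=5.9986
  candidates: C₊=(6.2968,6.4570) cross=69.637; C₋=(4.5631,-5.4143) cross=-69.637
  mode + wants cross > 0 → take C=(6.2968,6.4570) (cross=69.637)
ex = (C−B)/|BC| = (0.8784,0.4779); ey = (-0.4779,0.8784)
P = B + 1.05·ex + -2.35·ey = (-0.4416,0.1152)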